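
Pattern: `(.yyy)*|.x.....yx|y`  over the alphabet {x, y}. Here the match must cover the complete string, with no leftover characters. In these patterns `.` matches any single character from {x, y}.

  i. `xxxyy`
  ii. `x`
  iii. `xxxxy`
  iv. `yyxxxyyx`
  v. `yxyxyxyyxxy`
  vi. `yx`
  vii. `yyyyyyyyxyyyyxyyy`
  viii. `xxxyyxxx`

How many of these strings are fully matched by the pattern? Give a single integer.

0

i → no match
ii → no match
iii → no match
iv → no match
v → no match
vi → no match
vii → no match
viii → no match
Total matched: 0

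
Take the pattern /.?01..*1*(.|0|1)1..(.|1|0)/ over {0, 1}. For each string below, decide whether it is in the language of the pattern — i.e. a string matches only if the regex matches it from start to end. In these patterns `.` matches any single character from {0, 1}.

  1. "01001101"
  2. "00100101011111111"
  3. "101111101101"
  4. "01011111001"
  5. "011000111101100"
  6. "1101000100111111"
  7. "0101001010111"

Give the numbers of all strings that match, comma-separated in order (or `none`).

1. "01001101" → match
2 → match
3. "101111101101" → match
4. "01011111001" → match
5 → match
6 → no match
7 → no match

1, 2, 3, 4, 5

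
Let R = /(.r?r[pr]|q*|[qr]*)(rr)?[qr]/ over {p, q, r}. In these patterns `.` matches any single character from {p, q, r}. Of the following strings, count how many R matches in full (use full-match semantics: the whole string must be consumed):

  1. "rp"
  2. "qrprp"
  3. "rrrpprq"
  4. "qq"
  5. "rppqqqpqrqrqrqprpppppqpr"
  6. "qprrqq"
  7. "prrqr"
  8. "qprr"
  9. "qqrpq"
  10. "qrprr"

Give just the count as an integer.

1

1. "rp" → no match
2. "qrprp" → no match
3. "rrrpprq" → no match
4. "qq" → match
5 → no match
6. "qprrqq" → no match
7. "prrqr" → no match
8. "qprr" → no match
9. "qqrpq" → no match
10. "qrprr" → no match
Total matched: 1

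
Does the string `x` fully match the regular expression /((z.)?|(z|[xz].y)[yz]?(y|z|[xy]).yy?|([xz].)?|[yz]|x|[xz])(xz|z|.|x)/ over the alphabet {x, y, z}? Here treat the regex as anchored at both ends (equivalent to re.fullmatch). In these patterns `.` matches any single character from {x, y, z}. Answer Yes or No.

Yes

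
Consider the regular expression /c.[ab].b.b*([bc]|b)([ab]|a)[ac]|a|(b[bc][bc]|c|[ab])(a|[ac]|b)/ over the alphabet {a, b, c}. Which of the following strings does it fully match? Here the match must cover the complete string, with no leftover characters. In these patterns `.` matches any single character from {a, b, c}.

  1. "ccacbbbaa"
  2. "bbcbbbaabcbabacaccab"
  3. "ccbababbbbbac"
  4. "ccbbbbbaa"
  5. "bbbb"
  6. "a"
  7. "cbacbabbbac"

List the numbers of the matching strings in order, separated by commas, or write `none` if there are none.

1, 3, 4, 5, 6, 7

1 → match
2 → no match
3 → match
4 → match
5 → match
6 → match
7 → match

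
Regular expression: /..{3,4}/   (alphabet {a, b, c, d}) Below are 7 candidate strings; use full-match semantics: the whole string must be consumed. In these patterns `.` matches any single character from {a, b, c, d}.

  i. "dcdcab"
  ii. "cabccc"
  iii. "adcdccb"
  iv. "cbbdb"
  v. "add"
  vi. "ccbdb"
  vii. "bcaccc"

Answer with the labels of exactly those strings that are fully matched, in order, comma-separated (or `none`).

i → no match
ii → no match
iii → no match
iv → match
v → no match
vi → match
vii → no match

iv, vi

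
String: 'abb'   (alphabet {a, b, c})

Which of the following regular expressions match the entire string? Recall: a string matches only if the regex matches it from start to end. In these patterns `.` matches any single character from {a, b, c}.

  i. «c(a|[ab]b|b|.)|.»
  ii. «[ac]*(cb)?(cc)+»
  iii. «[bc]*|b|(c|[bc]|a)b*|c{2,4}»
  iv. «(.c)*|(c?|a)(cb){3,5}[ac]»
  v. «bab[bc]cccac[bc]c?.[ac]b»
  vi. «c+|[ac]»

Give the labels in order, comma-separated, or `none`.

i → no match
ii → no match — must end with 'cc'
iii → match
iv → no match
v → no match — must start with 'bab'
vi → no match

iii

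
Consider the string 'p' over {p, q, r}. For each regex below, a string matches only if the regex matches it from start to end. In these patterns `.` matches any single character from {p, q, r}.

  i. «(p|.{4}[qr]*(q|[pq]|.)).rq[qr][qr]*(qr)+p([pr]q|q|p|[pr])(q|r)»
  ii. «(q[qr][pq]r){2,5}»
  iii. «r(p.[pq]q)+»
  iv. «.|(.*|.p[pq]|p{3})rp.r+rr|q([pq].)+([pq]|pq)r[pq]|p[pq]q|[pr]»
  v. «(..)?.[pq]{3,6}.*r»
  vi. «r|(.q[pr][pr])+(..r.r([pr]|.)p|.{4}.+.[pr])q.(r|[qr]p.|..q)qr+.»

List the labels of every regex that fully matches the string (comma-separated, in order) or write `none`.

iv

i → no match
ii → no match — must start with 'q'
iii → no match — must start with 'rp'
iv → match
v → no match — must end with 'r'
vi → no match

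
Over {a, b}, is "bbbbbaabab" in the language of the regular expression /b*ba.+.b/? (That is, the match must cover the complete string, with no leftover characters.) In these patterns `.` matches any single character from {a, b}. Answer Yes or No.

Yes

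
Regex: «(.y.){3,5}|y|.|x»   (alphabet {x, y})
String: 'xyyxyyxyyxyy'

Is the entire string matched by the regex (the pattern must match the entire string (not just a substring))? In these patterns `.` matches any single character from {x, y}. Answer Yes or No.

Yes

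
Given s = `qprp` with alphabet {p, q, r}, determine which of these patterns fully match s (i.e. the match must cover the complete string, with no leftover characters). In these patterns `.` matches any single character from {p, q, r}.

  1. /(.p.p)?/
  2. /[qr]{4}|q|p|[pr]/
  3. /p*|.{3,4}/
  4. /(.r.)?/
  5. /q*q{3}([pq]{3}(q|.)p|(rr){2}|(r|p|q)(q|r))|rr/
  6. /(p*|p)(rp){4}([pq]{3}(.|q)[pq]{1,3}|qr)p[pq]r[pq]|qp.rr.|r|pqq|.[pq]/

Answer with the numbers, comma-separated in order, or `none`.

1, 3

1 → match
2 → no match
3 → match
4 → no match
5 → no match
6 → no match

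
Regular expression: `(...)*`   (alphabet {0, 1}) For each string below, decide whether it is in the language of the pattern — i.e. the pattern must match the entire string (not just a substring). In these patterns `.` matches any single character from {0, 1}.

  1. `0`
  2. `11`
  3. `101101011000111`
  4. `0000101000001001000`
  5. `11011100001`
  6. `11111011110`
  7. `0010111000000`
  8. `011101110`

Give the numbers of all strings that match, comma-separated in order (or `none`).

1. `0` → no match
2. `11` → no match
3 → match
4 → no match
5. `11011100001` → no match
6. `11111011110` → no match
7 → no match
8. `011101110` → match

3, 8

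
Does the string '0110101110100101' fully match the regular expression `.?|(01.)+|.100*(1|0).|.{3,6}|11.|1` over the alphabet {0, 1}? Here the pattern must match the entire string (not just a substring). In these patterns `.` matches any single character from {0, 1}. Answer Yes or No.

No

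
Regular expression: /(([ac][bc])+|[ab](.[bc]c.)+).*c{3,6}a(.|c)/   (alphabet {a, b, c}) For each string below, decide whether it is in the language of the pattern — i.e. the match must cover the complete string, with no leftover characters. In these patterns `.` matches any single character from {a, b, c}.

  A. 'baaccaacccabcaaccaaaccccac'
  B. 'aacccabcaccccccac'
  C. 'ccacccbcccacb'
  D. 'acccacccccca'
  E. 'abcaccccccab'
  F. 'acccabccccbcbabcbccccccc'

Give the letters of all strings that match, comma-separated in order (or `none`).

A → no match
B → match
C → no match
D → no match
E → match
F → no match

B, E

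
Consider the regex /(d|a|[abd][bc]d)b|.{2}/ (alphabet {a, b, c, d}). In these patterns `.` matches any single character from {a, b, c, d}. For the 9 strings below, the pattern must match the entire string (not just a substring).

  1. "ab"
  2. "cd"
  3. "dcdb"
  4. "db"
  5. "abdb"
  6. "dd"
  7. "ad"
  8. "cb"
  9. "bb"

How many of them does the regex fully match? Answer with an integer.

9

1 → match
2 → match
3 → match
4 → match
5 → match
6 → match
7 → match
8 → match
9 → match
Total matched: 9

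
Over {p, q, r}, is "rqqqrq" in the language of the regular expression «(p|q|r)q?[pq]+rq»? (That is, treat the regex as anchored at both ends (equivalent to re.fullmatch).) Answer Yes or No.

Yes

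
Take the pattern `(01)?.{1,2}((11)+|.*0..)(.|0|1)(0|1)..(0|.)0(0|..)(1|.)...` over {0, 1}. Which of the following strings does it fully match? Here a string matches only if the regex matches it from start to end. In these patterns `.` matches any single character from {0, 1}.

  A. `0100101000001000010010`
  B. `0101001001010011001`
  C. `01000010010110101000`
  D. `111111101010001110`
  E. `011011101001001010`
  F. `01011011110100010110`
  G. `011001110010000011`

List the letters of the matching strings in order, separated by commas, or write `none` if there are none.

A, B, C, D, F, G

A → match
B → match
C → match
D → match
E → no match
F → match
G → match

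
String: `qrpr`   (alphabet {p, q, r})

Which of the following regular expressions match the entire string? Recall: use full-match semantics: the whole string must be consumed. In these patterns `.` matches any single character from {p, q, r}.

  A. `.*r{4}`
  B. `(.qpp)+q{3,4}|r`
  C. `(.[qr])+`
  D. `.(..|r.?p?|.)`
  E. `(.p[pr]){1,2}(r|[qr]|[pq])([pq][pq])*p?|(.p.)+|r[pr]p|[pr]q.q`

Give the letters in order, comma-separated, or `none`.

A → no match
B → no match
C → match
D → no match
E → no match

C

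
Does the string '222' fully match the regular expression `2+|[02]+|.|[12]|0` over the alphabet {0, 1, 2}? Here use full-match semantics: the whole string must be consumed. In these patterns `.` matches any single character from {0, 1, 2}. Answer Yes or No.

Yes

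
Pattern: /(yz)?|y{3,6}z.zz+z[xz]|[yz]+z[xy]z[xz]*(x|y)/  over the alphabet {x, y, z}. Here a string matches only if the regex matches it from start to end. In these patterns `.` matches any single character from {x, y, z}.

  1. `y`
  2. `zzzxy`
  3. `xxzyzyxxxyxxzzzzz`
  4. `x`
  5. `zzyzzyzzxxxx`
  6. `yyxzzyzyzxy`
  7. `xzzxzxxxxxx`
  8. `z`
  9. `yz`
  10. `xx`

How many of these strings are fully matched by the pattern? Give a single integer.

2

1 → no match
2 → no match
3 → no match
4 → no match
5 → match
6 → no match
7 → no match
8 → no match
9 → match
10 → no match
Total matched: 2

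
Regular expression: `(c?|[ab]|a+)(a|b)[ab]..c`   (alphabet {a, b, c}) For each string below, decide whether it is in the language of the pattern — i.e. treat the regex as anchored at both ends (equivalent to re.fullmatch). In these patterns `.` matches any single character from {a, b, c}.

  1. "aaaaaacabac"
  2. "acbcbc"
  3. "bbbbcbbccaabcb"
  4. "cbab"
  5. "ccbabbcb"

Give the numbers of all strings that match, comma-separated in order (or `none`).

none

1 → no match
2 → no match
3 → no match — must end with "c"
4 → no match — must end with "c"
5 → no match — must end with "c"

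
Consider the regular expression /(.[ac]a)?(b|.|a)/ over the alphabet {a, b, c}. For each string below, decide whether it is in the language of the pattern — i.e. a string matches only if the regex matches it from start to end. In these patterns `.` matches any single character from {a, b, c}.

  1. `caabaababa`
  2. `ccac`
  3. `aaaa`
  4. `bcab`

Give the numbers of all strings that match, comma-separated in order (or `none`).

2, 3, 4

1 → no match
2 → match
3 → match
4 → match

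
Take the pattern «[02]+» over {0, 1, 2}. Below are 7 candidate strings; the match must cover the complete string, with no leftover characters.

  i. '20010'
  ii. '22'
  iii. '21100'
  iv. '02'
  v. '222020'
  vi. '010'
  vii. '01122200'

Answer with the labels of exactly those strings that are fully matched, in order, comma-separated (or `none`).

i → no match
ii → match
iii → no match
iv → match
v → match
vi → no match
vii → no match

ii, iv, v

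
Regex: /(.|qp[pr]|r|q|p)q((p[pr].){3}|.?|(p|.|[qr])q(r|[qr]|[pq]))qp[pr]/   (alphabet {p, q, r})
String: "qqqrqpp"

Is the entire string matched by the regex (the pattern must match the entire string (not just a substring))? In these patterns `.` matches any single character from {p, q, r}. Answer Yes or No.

No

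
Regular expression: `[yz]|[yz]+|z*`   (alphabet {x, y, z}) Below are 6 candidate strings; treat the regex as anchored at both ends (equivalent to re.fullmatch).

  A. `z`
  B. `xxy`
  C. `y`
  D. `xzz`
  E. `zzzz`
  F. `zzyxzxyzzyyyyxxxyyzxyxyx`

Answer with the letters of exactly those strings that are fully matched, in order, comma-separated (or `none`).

A, C, E

A → match
B → no match
C → match
D → no match
E → match
F → no match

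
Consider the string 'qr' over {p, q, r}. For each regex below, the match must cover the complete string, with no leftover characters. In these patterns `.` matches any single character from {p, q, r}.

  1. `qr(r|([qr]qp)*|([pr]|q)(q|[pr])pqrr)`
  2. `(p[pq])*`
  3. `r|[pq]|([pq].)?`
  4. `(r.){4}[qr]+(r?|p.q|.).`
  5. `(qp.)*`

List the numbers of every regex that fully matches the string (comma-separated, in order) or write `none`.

1 → match
2 → no match
3 → match
4 → no match — must start with 'r'
5 → no match

1, 3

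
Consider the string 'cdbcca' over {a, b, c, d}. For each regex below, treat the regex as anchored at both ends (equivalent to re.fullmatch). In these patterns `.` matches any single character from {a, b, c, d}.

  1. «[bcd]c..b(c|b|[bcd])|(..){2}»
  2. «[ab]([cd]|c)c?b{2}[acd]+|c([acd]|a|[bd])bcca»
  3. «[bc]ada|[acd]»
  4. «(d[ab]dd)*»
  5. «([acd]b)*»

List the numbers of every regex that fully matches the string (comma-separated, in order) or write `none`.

1 → no match
2 → match
3 → no match
4 → no match
5 → no match

2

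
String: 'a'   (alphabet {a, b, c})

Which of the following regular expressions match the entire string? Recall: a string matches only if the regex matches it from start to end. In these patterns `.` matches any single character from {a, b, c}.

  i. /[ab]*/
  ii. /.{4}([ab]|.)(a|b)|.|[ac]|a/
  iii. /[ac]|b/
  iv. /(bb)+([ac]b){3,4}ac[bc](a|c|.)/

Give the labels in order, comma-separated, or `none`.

i → match
ii → match
iii → match
iv → no match — must start with 'bb'

i, ii, iii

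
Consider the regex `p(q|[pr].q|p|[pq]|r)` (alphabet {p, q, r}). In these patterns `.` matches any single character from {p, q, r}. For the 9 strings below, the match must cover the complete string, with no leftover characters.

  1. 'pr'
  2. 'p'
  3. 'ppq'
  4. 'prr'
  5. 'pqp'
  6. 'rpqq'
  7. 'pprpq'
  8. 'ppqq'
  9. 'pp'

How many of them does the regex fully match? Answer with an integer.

1 → match
2 → no match
3 → no match
4 → no match
5 → no match
6 → no match — must start with 'p'
7 → no match
8 → match
9 → match
Total matched: 3

3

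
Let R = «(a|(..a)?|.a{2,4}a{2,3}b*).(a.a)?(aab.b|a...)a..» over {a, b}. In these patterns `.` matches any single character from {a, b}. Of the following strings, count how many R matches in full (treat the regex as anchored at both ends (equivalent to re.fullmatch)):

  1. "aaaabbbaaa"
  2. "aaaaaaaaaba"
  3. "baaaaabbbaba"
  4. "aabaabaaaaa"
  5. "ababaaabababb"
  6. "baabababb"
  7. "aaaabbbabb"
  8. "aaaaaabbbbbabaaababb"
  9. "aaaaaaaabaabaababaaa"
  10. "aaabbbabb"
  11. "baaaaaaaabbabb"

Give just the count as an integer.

1 → match
2 → match
3 → match
4 → match
5 → match
6 → match
7 → match
8 → no match
9 → match
10 → match
11 → match
Total matched: 10

10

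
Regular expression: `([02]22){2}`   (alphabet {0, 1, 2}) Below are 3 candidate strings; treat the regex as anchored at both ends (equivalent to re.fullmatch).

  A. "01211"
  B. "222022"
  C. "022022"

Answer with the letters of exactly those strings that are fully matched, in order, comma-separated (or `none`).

B, C

A → no match — must end with "22"
B → match
C → match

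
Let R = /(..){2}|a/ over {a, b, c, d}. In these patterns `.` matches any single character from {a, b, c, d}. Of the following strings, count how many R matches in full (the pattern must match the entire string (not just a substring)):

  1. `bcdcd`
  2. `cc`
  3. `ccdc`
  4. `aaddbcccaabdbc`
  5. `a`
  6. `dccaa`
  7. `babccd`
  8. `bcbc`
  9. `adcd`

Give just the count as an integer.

4

1 → no match
2 → no match
3 → match
4 → no match
5 → match
6 → no match
7 → no match
8 → match
9 → match
Total matched: 4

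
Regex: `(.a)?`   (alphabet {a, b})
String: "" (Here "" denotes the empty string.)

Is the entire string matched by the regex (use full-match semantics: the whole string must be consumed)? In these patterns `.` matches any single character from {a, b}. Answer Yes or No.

Yes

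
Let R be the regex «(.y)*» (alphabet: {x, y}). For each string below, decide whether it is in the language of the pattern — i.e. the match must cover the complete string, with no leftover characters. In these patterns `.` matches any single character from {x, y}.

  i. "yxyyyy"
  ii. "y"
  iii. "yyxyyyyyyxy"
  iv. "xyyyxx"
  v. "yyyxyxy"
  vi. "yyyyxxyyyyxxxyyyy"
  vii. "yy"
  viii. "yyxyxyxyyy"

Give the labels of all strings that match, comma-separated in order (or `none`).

vii, viii

i → no match
ii → no match
iii → no match
iv → no match
v → no match
vi → no match
vii → match
viii → match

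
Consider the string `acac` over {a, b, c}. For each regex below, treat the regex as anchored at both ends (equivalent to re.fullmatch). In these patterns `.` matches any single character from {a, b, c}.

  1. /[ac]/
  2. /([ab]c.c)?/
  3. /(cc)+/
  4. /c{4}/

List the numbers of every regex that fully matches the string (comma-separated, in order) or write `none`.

2

1 → no match
2 → match
3 → no match — must start with `cc`
4 → no match — must start with `c`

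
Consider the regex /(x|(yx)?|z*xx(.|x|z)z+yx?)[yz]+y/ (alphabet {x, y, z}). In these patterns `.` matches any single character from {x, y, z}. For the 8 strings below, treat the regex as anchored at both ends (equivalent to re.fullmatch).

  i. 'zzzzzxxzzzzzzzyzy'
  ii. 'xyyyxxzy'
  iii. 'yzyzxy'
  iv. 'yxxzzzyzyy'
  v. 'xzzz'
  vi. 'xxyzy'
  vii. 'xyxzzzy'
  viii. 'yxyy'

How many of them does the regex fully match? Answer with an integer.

i → match
ii → no match
iii → no match
iv → no match
v → no match — must end with 'y'
vi → no match
vii → no match
viii → match
Total matched: 2

2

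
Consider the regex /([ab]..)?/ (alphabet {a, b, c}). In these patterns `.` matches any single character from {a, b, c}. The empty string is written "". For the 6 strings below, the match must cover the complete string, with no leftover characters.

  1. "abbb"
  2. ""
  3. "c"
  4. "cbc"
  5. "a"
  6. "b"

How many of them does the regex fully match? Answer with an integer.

1

1 → no match
2 → match
3 → no match
4 → no match
5 → no match
6 → no match
Total matched: 1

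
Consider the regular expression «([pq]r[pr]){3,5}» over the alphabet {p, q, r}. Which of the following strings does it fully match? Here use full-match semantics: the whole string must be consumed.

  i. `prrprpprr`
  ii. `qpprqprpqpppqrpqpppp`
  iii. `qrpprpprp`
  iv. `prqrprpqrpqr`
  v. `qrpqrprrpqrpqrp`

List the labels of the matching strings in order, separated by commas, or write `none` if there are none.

i → match
ii → no match
iii → match
iv → no match
v → no match

i, iii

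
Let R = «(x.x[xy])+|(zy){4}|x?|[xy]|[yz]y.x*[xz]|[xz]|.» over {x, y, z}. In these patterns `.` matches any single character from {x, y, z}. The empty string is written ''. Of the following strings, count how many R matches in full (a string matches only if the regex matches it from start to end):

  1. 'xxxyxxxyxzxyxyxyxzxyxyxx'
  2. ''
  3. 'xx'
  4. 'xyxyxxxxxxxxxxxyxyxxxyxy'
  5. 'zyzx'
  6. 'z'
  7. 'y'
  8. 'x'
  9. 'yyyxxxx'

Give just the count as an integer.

1 → match
2. '' → match
3. 'xx' → no match
4 → match
5. 'zyzx' → match
6. 'z' → match
7. 'y' → match
8. 'x' → match
9. 'yyyxxxx' → match
Total matched: 8

8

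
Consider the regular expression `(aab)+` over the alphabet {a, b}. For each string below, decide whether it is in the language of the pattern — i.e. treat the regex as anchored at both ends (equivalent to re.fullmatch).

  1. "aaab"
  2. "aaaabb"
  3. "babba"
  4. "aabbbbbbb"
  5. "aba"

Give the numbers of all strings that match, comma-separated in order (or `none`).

none

1 → no match — must start with "aab"
2 → no match — must start with "aab"
3 → no match — must start with "aab"
4 → no match — must end with "aab"
5 → no match — must start with "aab"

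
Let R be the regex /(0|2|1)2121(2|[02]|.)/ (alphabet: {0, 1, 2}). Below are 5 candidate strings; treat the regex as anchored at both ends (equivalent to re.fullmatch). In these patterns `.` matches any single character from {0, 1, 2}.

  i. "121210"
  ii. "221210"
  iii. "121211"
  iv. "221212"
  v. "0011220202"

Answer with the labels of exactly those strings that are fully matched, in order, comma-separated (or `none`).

i, ii, iii, iv

i → match
ii → match
iii → match
iv → match
v → no match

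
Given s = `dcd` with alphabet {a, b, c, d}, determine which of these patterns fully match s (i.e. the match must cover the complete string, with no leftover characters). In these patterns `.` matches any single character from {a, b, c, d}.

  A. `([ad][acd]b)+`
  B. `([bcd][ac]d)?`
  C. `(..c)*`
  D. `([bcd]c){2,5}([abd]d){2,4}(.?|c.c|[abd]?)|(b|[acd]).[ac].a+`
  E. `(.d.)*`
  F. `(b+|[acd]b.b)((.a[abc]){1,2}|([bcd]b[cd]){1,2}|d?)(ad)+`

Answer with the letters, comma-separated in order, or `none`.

B

A → no match — must end with `b`
B → match
C → no match
D → no match
E → no match
F → no match — must end with `ad`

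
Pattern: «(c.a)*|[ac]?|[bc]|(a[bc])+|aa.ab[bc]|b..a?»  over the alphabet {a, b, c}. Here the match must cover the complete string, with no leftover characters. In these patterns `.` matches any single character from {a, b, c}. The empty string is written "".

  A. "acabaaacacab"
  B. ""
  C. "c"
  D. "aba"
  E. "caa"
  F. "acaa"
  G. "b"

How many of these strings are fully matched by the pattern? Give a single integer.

4

A → no match
B → match
C → match
D → no match
E → match
F → no match
G → match
Total matched: 4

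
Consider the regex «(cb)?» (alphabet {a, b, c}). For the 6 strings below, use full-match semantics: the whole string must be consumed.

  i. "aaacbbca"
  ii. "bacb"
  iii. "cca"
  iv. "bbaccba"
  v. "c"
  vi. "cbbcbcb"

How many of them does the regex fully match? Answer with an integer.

i → no match
ii → no match
iii → no match
iv → no match
v → no match
vi → no match
Total matched: 0

0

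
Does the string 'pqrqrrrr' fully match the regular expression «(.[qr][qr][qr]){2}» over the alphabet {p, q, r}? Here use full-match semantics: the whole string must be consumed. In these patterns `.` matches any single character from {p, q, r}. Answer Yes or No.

Yes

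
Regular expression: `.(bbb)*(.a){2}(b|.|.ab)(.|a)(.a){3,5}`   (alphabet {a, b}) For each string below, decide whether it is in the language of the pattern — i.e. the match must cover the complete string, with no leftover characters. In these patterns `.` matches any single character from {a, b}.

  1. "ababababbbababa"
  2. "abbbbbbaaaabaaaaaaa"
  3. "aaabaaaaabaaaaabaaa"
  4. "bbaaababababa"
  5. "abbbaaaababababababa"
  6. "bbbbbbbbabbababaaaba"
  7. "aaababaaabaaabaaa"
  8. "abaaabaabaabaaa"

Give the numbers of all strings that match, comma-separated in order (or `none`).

1, 2, 4, 5, 7

1 → match
2 → match
3 → no match
4 → match
5 → match
6 → no match
7 → match
8 → no match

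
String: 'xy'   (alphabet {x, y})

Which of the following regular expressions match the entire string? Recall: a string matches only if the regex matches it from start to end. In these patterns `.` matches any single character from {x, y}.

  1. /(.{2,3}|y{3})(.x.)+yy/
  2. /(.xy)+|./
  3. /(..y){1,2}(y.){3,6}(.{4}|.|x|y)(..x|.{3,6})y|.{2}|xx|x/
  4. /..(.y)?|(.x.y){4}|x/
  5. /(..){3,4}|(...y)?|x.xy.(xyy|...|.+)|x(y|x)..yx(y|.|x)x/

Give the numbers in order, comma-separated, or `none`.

1 → no match — must end with 'yy'
2 → no match
3 → match
4 → match
5 → no match

3, 4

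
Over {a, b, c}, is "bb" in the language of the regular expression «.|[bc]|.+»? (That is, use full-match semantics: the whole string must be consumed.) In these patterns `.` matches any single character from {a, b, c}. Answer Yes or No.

Yes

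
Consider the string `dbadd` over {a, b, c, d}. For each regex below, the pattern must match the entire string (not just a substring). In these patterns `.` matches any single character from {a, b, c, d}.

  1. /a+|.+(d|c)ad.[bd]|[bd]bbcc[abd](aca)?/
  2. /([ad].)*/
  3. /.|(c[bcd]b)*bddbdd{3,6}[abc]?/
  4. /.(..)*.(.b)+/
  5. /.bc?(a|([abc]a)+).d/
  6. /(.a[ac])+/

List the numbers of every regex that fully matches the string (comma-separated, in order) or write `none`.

1 → no match
2 → no match
3 → no match
4 → no match — must end with `b`
5 → match
6 → no match

5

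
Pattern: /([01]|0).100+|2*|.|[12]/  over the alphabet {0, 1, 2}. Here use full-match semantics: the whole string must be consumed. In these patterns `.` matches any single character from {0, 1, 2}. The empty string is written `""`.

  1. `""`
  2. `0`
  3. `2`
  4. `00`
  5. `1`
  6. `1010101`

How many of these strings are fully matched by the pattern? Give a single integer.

4

1 → match
2 → match
3 → match
4 → no match
5 → match
6 → no match
Total matched: 4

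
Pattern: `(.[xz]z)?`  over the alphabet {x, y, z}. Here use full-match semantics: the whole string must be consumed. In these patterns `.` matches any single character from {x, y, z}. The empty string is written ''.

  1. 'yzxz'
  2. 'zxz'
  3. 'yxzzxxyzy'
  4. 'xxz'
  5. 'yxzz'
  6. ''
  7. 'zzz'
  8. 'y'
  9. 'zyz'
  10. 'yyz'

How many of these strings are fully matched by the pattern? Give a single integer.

4

1 → no match
2 → match
3 → no match
4 → match
5 → no match
6 → match
7 → match
8 → no match
9 → no match
10 → no match
Total matched: 4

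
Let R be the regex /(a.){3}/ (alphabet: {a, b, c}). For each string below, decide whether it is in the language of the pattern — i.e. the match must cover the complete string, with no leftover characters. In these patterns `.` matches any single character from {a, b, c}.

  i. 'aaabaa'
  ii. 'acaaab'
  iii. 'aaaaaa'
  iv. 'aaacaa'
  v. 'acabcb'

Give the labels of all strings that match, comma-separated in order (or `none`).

i, ii, iii, iv

i → match
ii → match
iii → match
iv → match
v → no match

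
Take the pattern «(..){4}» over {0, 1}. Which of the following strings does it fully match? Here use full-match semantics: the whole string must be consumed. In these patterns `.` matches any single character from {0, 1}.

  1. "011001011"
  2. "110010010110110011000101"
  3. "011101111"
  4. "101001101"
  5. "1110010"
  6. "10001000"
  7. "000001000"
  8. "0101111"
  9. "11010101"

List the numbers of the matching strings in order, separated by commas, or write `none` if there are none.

6, 9

1. "011001011" → no match
2 → no match
3. "011101111" → no match
4. "101001101" → no match
5. "1110010" → no match
6. "10001000" → match
7. "000001000" → no match
8. "0101111" → no match
9. "11010101" → match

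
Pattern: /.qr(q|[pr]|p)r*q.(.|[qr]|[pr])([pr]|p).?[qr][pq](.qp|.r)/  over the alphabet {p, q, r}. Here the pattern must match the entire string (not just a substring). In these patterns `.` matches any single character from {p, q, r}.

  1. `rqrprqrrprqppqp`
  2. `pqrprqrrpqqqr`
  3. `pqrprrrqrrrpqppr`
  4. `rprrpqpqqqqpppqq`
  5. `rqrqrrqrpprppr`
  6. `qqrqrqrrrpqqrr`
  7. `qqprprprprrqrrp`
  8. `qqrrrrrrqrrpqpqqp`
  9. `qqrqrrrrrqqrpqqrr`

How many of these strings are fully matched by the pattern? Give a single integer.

7

1 → match
2 → match
3 → match
4 → no match
5 → match
6 → match
7 → no match
8 → match
9 → match
Total matched: 7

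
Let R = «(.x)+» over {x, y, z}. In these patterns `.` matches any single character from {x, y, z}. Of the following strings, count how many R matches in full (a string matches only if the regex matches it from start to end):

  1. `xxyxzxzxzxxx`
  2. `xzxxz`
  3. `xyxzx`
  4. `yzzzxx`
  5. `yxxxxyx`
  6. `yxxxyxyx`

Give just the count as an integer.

1. `xxyxzxzxzxxx` → match
2. `xzxxz` → no match — must end with `x`
3. `xyxzx` → no match
4. `yzzzxx` → no match
5. `yxxxxyx` → no match
6. `yxxxyxyx` → match
Total matched: 2

2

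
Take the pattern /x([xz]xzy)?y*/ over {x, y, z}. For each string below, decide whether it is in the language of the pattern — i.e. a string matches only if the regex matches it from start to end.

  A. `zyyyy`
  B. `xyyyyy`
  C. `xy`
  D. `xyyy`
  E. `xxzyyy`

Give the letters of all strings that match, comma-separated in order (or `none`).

B, C, D

A → no match — must start with `x`
B → match
C → match
D → match
E → no match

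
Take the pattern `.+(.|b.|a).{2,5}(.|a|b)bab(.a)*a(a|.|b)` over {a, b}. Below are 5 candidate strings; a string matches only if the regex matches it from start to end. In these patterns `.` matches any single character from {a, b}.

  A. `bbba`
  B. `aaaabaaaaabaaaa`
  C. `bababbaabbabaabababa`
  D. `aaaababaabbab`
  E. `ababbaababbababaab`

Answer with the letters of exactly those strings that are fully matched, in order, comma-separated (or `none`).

E

A → no match
B → no match
C → no match
D → no match
E → match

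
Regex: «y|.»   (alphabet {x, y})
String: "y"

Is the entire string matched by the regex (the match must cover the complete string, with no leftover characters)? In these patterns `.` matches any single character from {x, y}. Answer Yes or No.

Yes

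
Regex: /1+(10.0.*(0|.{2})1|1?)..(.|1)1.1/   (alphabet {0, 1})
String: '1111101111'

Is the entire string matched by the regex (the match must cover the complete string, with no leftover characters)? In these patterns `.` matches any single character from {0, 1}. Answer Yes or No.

Yes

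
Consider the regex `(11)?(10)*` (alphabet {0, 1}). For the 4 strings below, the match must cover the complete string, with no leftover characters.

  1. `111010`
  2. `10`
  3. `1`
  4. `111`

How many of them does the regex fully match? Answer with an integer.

2

1 → match
2 → match
3 → no match
4 → no match
Total matched: 2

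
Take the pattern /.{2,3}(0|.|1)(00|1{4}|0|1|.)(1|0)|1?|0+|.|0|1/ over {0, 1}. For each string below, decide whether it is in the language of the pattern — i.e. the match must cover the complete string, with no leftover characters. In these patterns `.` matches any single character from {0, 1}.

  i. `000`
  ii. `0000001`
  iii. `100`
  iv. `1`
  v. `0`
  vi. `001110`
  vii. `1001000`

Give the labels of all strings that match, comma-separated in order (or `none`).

i. `000` → match
ii. `0000001` → match
iii. `100` → no match
iv. `1` → match
v. `0` → match
vi. `001110` → match
vii. `1001000` → match

i, ii, iv, v, vi, vii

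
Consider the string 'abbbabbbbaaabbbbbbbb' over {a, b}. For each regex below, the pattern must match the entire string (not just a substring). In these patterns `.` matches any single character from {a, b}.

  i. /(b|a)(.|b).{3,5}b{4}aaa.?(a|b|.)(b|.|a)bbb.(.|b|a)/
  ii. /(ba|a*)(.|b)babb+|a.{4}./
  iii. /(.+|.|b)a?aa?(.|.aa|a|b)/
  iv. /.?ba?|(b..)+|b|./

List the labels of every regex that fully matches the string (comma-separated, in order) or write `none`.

i

i → match
ii → no match
iii → no match
iv → no match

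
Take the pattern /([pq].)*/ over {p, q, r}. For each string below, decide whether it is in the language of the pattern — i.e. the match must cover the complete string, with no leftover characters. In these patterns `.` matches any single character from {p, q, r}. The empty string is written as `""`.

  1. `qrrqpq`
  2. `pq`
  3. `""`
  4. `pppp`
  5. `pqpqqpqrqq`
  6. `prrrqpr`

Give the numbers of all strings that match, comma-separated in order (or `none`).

2, 3, 4, 5

1 → no match
2 → match
3 → match
4 → match
5 → match
6 → no match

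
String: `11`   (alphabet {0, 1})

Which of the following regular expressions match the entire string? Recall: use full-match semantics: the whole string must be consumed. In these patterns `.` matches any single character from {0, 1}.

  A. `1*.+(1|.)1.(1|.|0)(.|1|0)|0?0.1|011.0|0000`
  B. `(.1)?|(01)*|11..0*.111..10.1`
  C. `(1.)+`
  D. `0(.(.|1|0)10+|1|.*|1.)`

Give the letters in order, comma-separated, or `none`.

B, C

A → no match
B → match
C → match
D → no match — must start with `0`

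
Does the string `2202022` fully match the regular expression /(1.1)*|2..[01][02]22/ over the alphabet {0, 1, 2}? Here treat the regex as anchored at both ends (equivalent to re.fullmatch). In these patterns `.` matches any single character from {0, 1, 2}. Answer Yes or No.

No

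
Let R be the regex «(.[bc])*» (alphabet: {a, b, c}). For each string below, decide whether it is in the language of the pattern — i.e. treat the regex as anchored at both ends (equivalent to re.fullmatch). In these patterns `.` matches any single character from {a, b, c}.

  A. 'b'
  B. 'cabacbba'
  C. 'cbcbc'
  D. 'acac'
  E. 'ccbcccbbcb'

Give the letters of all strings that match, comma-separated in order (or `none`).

A → no match
B → no match
C → no match
D → match
E → match

D, E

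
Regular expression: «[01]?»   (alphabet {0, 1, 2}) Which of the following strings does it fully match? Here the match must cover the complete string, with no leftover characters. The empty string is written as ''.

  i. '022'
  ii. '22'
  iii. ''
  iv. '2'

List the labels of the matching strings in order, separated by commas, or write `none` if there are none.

iii

i. '022' → no match
ii. '22' → no match
iii. '' → match
iv. '2' → no match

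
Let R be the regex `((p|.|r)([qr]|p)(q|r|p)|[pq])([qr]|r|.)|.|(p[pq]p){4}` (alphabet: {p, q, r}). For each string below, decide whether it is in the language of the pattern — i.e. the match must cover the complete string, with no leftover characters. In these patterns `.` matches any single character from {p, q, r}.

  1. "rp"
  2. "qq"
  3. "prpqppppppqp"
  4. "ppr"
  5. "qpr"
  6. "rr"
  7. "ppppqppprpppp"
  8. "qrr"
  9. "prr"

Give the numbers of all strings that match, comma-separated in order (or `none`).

2

1 → no match
2 → match
3 → no match
4 → no match
5 → no match
6 → no match
7 → no match
8 → no match
9 → no match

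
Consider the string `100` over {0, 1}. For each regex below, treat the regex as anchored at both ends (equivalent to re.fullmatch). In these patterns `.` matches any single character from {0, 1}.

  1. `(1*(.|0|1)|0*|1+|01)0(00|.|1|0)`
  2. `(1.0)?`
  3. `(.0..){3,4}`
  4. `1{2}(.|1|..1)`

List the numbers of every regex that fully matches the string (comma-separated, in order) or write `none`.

1 → match
2 → match
3 → no match
4 → no match

1, 2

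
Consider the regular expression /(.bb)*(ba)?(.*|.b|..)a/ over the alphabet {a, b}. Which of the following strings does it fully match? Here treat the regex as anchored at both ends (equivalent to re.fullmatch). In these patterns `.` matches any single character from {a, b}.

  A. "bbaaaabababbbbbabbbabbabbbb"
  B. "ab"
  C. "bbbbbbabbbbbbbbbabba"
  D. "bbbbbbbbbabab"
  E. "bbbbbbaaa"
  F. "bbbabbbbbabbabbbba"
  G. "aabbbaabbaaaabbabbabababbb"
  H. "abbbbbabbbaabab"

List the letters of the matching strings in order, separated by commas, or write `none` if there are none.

A → no match — must end with "a"
B → no match — must end with "a"
C → match
D → no match — must end with "a"
E → match
F → match
G → no match — must end with "a"
H → no match — must end with "a"

C, E, F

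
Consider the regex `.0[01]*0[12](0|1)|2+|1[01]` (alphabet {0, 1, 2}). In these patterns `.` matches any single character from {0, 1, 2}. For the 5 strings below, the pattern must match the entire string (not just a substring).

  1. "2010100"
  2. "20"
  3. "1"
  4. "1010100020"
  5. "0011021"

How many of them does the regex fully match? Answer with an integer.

1 → no match
2 → no match
3 → no match
4 → match
5 → match
Total matched: 2

2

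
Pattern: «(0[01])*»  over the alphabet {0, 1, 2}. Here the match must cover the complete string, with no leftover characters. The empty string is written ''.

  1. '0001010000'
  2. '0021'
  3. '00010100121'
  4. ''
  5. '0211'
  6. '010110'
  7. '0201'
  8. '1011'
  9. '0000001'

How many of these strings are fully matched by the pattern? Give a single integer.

1 → match
2 → no match
3 → no match
4 → match
5 → no match
6 → no match
7 → no match
8 → no match
9 → no match
Total matched: 2

2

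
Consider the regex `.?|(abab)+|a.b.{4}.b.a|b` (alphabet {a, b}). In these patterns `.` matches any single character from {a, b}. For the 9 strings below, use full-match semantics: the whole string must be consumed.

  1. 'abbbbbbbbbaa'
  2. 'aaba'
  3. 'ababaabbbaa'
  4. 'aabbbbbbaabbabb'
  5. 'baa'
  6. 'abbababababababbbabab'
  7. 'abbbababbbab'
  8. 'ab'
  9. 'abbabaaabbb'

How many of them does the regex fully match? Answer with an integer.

1 → no match
2 → no match
3 → no match
4 → no match
5 → no match
6 → no match
7 → no match
8 → no match
9 → no match
Total matched: 0

0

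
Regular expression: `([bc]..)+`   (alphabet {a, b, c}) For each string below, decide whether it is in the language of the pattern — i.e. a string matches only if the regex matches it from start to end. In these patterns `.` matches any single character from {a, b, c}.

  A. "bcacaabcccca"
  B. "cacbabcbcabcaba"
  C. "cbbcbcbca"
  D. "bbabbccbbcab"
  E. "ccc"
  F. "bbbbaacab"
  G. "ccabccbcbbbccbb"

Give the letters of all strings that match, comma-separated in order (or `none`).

A, C, D, E, F, G

A → match
B → no match
C → match
D → match
E → match
F → match
G → match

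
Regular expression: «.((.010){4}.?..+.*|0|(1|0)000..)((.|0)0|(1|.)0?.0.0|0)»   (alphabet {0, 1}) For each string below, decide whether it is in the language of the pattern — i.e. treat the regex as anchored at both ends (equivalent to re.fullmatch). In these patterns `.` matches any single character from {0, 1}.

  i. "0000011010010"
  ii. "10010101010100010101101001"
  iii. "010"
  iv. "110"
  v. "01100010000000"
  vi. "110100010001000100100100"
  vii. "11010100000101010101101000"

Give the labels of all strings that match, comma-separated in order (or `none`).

i → no match
ii → no match — must end with "0"
iii → no match
iv → no match
v → no match
vi → match
vii → no match

vi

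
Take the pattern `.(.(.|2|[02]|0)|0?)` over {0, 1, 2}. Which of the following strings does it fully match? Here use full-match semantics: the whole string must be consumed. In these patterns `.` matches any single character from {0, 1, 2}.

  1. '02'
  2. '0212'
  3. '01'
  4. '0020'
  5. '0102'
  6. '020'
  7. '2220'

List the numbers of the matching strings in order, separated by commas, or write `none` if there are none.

6

1 → no match
2 → no match
3 → no match
4 → no match
5 → no match
6 → match
7 → no match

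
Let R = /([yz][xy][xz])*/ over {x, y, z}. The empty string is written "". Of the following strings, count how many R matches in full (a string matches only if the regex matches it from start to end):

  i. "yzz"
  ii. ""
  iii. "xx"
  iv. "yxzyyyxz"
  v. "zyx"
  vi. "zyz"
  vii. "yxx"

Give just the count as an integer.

i. "yzz" → no match
ii. "" → match
iii. "xx" → no match
iv. "yxzyyyxz" → no match
v. "zyx" → match
vi. "zyz" → match
vii. "yxx" → match
Total matched: 4

4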